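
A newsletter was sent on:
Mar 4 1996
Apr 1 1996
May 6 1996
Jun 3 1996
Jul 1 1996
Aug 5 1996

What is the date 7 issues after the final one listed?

These are Mondays at 28- or 35-day spacing (28, 35, 28, 28, 35).
The pattern: 1st Monday of the month.
1st Monday of September 1996: Sep 2 1996.
1st Monday of October 1996: Oct 7 1996.
1st Monday of November 1996: Nov 4 1996.
December 1996 — 1st Monday is Dec 2 1996.
1st Monday of January 1997: Jan 6 1997.
1st Monday of February 1997: Feb 3 1997.
1st Monday of March 1997: Mar 3 1997.

Mar 3 1997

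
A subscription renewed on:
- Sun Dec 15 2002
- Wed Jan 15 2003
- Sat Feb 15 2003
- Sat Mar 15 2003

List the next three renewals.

Tue Apr 15 2003, Thu May 15 2003, Sun Jun 15 2003

Gaps: 31, 31, 28 days — not constant. Every event is on the 15th of the month.
Pattern: the 15th of each month.
April 2003: Tue Apr 15 2003.
Next: May 2003 → Thu May 15 2003.
Next: June 2003 → Sun Jun 15 2003.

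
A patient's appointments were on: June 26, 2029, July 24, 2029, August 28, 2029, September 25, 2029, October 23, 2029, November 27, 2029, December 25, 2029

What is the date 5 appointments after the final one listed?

May 28, 2030

These are Tuesdays at 28- or 35-day spacing (28, 35, 28, 28, 35, 28).
The pattern: 4th Tuesday of the month.
January 2030 — 4th Tuesday is January 22, 2030.
4th Tuesday of February 2030: February 26, 2030.
March 2030 — 4th Tuesday is March 26, 2030.
4th Tuesday of April 2030: April 23, 2030.
May 2030 — 4th Tuesday is May 28, 2030.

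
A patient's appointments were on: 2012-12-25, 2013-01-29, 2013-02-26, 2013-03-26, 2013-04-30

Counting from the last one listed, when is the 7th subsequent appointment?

Every date is a Tuesday; gaps 35, 28, 28, 35 days.
Each is the last Tuesday of its month (at least one falls on the 29th or later, ruling out '4th Tuesday').
May 2013 ends with Tuesday 2013-05-28.
Last Tuesday of June 2013: 2013-06-25.
Last Tuesday of July 2013: 2013-07-30.
Last Tuesday of August 2013: 2013-08-27.
Last Tuesday of September 2013: 2013-09-24.
Last Tuesday of October 2013: 2013-10-29.
November 2013 ends with Tuesday 2013-11-26.

2013-11-26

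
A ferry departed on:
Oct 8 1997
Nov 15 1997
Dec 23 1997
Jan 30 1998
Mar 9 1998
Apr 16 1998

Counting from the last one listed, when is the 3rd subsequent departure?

The spacing is 38, 38, 38, 38, 38 days — always 38 days.
Apr 16 1998 + 38 days = May 24 1998.
May 24 1998 + 38 days = Jul 1 1998.
Jul 1 1998 + 38 days = Aug 8 1998.

Aug 8 1998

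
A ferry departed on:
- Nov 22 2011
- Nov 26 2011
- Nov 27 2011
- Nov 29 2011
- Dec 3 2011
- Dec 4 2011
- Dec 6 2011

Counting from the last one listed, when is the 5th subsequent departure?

Dec 18 2011

Every event lands on a Tuesday or Saturday or Sunday (gaps cycle 4, 1, 2, 4, 1, 2).
So the schedule is: every Tuesday, Saturday and Sunday.
Next Saturday: Dec 10 2011.
Next Sunday: Dec 11 2011.
Next Tuesday: Dec 13 2011.
The following Saturday is Dec 17 2011.
The following Sunday is Dec 18 2011.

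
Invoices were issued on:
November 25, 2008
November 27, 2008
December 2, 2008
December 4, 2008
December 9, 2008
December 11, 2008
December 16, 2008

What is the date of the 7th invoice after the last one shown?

January 8, 2009

The gap pattern 2, 5, 2, 5, 2, 5 repeats every 2 events.
These are the Tuesdays and Thursdays of each week.
The following Thursday is December 18, 2008.
Next Tuesday: December 23, 2008.
The following Thursday is December 25, 2008.
Next Tuesday: December 30, 2008.
Next Thursday: January 1, 2009.
Next Tuesday: January 6, 2009.
The following Thursday is January 8, 2009.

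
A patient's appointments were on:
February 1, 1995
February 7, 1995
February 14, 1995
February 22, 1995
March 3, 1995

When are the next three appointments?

Gaps: 6, 7, 8, 9 days — each gap is 1 larger than the previous one.
Next gap: 10 days. March 3, 1995 + 10 days = March 13, 1995.
Next gap: 11 days. March 13, 1995 + 11 days = March 24, 1995.
Next gap: 12 days. March 24, 1995 + 12 days = April 5, 1995.

March 13, 1995; March 24, 1995; April 5, 1995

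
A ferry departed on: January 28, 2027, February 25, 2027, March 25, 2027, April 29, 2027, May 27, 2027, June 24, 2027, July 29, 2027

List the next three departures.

August 26, 2027; September 30, 2027; October 28, 2027

All Thursdays; the gaps (28, 28, 35, 28, 28, 35) vary with month length.
This is the last Thursday of each month.
August 2027 ends with Thursday August 26, 2027.
September 2027 ends with Thursday September 30, 2027.
Last Thursday of October 2027: October 28, 2027.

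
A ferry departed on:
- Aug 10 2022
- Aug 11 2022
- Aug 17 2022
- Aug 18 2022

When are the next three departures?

Every event lands on a Wednesday or Thursday (gaps cycle 1, 6, 1).
So the schedule is: every Wednesday and Thursday.
The following Wednesday is Aug 24 2022.
The following Thursday is Aug 25 2022.
Next Wednesday: Aug 31 2022.

Aug 24 2022, Aug 25 2022, Aug 31 2022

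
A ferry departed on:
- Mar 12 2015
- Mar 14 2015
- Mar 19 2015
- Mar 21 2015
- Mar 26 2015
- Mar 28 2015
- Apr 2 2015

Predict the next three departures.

Apr 4 2015, Apr 9 2015, Apr 11 2015

Gaps: 2, 5, 2, 5, 2, 5 days — not constant, but cyclic with period 2.
The events fall on every Thursday and Saturday.
The following Saturday is Apr 4 2015.
Next Thursday: Apr 9 2015.
The following Saturday is Apr 11 2015.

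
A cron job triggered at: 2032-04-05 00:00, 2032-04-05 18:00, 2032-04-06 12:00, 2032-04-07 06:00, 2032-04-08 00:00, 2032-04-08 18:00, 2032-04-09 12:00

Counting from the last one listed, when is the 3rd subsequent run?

2032-04-11 18:00

The interval is a steady 18 hours (18, 18, 18, 18, 18, 18).
2032-04-09 12:00 + 18 h = 2032-04-10 06:00.
2032-04-10 06:00 + 18 h = 2032-04-11 00:00.
2032-04-11 00:00 + 18 h = 2032-04-11 18:00.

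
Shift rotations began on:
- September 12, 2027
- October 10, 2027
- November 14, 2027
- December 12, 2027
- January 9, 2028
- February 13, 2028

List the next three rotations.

All dates are Sundays, 28, 35, 28, 28, 35 days apart.
Specifically, the 2nd Sunday of each month.
March 2028 — 2nd Sunday is March 12, 2028.
2nd Sunday of April 2028: April 9, 2028.
2nd Sunday of May 2028: May 14, 2028.

March 12, 2028; April 9, 2028; May 14, 2028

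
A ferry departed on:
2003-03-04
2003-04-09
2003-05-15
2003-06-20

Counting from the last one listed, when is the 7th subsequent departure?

Gaps between consecutive events: 36, 36, 36 days — a constant 36-day interval.
2003-06-20 + 36 days = 2003-07-26.
2003-07-26 + 36 days = 2003-08-31.
2003-08-31 + 36 days = 2003-10-06.
2003-10-06 + 36 days = 2003-11-11.
2003-11-11 + 36 days = 2003-12-17.
2003-12-17 + 36 days = 2004-01-22.
2004-01-22 + 36 days = 2004-02-27.

2004-02-27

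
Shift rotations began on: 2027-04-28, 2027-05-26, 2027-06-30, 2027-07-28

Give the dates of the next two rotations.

2027-08-25, 2027-09-29

Every date is a Wednesday; gaps 28, 35, 28 days.
Each is the last Wednesday of its month (at least one falls on the 29th or later, ruling out '4th Wednesday').
August 2027 ends with Wednesday 2027-08-25.
Last Wednesday of September 2027: 2027-09-29.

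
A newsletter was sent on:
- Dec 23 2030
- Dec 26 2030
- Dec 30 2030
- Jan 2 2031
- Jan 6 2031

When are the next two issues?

Jan 9 2031, Jan 13 2031

Every event lands on a Monday or Thursday (gaps cycle 3, 4, 3, 4).
So the schedule is: every Monday and Thursday.
Next Thursday: Jan 9 2031.
The following Monday is Jan 13 2031.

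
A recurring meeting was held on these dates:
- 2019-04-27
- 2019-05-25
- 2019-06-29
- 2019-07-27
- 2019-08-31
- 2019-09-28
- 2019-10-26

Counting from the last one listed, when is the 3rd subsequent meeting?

All Saturdays; the gaps (28, 35, 28, 35, 28, 28) vary with month length.
This is the last Saturday of each month.
Last Saturday of November 2019: 2019-11-30.
Last Saturday of December 2019: 2019-12-28.
Last Saturday of January 2020: 2020-01-25.

2020-01-25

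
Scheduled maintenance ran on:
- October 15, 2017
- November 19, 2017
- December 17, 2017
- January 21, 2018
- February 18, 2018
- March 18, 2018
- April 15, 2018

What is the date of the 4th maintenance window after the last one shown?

These are Sundays at 28- or 35-day spacing (35, 28, 35, 28, 28, 28).
The pattern: 3rd Sunday of the month.
May 2018 — 3rd Sunday is May 20, 2018.
3rd Sunday of June 2018: June 17, 2018.
3rd Sunday of July 2018: July 15, 2018.
August 2018 — 3rd Sunday is August 19, 2018.

August 19, 2018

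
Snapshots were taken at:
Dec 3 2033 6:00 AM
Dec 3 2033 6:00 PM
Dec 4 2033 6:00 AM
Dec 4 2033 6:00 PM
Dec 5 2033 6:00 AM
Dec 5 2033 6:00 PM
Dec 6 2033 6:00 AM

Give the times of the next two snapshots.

The interval is a steady 12 hours (12, 12, 12, 12, 12, 12).
Dec 6 2033 6:00 AM + 12 h = Dec 6 2033 6:00 PM.
Dec 6 2033 6:00 PM + 12 h = Dec 7 2033 6:00 AM.

Dec 6 2033 6:00 PM, Dec 7 2033 6:00 AM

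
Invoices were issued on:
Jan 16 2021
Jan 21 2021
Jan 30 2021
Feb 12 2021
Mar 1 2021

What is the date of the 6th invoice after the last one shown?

Gaps: 5, 9, 13, 17 days — each gap is 4 larger than the previous one.
Next gap: 21 days. Mar 1 2021 + 21 days = Mar 22 2021.
Next gap: 25 days. Mar 22 2021 + 25 days = Apr 16 2021.
Next gap: 29 days. Apr 16 2021 + 29 days = May 15 2021.
Next gap: 33 days. May 15 2021 + 33 days = Jun 17 2021.
Next gap: 37 days. Jun 17 2021 + 37 days = Jul 24 2021.
Next gap: 41 days. Jul 24 2021 + 41 days = Sep 3 2021.

Sep 3 2021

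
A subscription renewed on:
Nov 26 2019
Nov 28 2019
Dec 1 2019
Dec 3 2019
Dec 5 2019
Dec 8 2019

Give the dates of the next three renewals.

Every event lands on a Tuesday or Thursday or Sunday (gaps cycle 2, 3, 2, 2, 3).
So the schedule is: every Tuesday, Thursday and Sunday.
Next Tuesday: Dec 10 2019.
The following Thursday is Dec 12 2019.
Next Sunday: Dec 15 2019.

Dec 10 2019, Dec 12 2019, Dec 15 2019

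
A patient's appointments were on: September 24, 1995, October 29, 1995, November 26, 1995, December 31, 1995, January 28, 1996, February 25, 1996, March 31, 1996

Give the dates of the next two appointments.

April 28, 1996; May 26, 1996

These are Sundays with 35, 28, 35, 28, 28, 35-day gaps.
Each is the final Sunday of its month — October 29, 1995 is past the 28th, so '4th Sunday' doesn't fit.
Last Sunday of April 1996: April 28, 1996.
May 1996 ends with Sunday May 26, 1996.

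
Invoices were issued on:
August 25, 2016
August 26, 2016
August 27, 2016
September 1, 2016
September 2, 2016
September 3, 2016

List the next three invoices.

Gaps: 1, 1, 5, 1, 1 days — not constant, but cyclic with period 3.
The events fall on every Thursday, Friday and Saturday.
The following Thursday is September 8, 2016.
The following Friday is September 9, 2016.
Next Saturday: September 10, 2016.

September 8, 2016; September 9, 2016; September 10, 2016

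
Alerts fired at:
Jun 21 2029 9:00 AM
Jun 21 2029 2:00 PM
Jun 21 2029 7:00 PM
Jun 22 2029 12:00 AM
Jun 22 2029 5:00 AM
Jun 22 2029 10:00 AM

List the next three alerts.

Spacing: 5, 5, 5, 5, 5 h — constant 5 h.
Jun 22 2029 10:00 AM + 5 h = Jun 22 2029 3:00 PM.
Jun 22 2029 3:00 PM + 5 h = Jun 22 2029 8:00 PM.
Jun 22 2029 8:00 PM + 5 h = Jun 23 2029 1:00 AM.

Jun 22 2029 3:00 PM, Jun 22 2029 8:00 PM, Jun 23 2029 1:00 AM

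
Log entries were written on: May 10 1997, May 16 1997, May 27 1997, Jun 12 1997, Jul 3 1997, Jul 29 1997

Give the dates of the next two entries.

Aug 29 1997, Oct 4 1997

Gaps: 6, 11, 16, 21, 26 days — each gap is 5 larger than the previous one.
Next gap: 31 days. Jul 29 1997 + 31 days = Aug 29 1997.
Next gap: 36 days. Aug 29 1997 + 36 days = Oct 4 1997.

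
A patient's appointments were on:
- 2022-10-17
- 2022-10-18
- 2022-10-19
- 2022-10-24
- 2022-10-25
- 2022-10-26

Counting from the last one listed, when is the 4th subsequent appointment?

2022-11-07

Gaps: 1, 1, 5, 1, 1 days — not constant, but cyclic with period 3.
The events fall on every Monday, Tuesday and Wednesday.
The following Monday is 2022-10-31.
The following Tuesday is 2022-11-01.
Next Wednesday: 2022-11-02.
The following Monday is 2022-11-07.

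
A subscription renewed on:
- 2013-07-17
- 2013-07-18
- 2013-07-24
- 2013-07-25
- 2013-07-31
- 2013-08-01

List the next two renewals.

Gaps: 1, 6, 1, 6, 1 days — not constant, but cyclic with period 2.
The events fall on every Wednesday and Thursday.
The following Wednesday is 2013-08-07.
The following Thursday is 2013-08-08.

2013-08-07, 2013-08-08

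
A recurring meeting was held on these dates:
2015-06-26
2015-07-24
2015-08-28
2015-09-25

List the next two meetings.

All dates are Fridays, 28, 35, 28 days apart.
Specifically, the 4th Friday of each month.
October 2015 — 4th Friday is 2015-10-23.
4th Friday of November 2015: 2015-11-27.

2015-10-23, 2015-11-27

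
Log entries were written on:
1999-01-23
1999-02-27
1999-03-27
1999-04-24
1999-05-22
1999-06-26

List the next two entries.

1999-07-24, 1999-08-28

Gaps: 35, 28, 28, 28, 35 days — a mix of 28 and 35. Every date is a Saturday.
Each is the 4th Saturday of its month.
4th Saturday of July 1999: 1999-07-24.
4th Saturday of August 1999: 1999-08-28.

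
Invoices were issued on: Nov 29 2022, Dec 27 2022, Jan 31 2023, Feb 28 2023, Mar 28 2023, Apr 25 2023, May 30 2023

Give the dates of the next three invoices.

Every date is a Tuesday; gaps 28, 35, 28, 28, 28, 35 days.
Each is the last Tuesday of its month (at least one falls on the 29th or later, ruling out '4th Tuesday').
Last Tuesday of June 2023: Jun 27 2023.
July 2023 ends with Tuesday Jul 25 2023.
August 2023 ends with Tuesday Aug 29 2023.

Jun 27 2023, Jul 25 2023, Aug 29 2023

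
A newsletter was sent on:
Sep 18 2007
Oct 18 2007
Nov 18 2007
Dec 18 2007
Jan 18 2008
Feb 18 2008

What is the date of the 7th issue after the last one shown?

Sep 18 2008

The day-of-month is always 18 (30, 31, 30, 31, 31 days between events).
So this recurs on the 18th of each month.
Next: March 2008 → Mar 18 2008.
April 2008: Apr 18 2008.
Next: May 2008 → May 18 2008.
June 2008: Jun 18 2008.
Next: July 2008 → Jul 18 2008.
August 2008: Aug 18 2008.
Next: September 2008 → Sep 18 2008.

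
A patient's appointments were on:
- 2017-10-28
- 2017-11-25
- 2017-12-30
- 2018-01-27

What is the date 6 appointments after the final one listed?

2018-07-28

Every date is a Saturday; gaps 28, 35, 28 days.
Each is the last Saturday of its month (at least one falls on the 29th or later, ruling out '4th Saturday').
February 2018 ends with Saturday 2018-02-24.
Last Saturday of March 2018: 2018-03-31.
April 2018 ends with Saturday 2018-04-28.
May 2018 ends with Saturday 2018-05-26.
Last Saturday of June 2018: 2018-06-30.
July 2018 ends with Saturday 2018-07-28.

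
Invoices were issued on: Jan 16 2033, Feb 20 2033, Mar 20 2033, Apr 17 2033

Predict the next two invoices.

All dates are Sundays, 35, 28, 28 days apart.
Specifically, the 3rd Sunday of each month.
May 2033 — 3rd Sunday is May 15 2033.
June 2033 — 3rd Sunday is Jun 19 2033.

May 15 2033, Jun 19 2033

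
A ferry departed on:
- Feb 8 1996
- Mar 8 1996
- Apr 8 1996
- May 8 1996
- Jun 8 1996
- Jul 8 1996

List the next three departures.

Gaps: 29, 31, 30, 31, 30 days — not constant. Every event is on the 8th of the month.
Pattern: the 8th of each month.
Next: August 1996 → Aug 8 1996.
Next: September 1996 → Sep 8 1996.
October 1996: Oct 8 1996.

Aug 8 1996, Sep 8 1996, Oct 8 1996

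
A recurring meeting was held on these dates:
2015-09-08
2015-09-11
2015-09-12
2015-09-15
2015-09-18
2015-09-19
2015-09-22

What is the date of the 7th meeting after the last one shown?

2015-10-09

Every event lands on a Tuesday or Friday or Saturday (gaps cycle 3, 1, 3, 3, 1, 3).
So the schedule is: every Tuesday, Friday and Saturday.
Next Friday: 2015-09-25.
Next Saturday: 2015-09-26.
The following Tuesday is 2015-09-29.
The following Friday is 2015-10-02.
The following Saturday is 2015-10-03.
The following Tuesday is 2015-10-06.
The following Friday is 2015-10-09.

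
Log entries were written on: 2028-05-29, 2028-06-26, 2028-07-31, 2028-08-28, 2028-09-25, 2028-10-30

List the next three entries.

2028-11-27, 2028-12-25, 2029-01-29

All Mondays; the gaps (28, 35, 28, 28, 35) vary with month length.
This is the last Monday of each month.
Last Monday of November 2028: 2028-11-27.
December 2028 ends with Monday 2028-12-25.
January 2029 ends with Monday 2029-01-29.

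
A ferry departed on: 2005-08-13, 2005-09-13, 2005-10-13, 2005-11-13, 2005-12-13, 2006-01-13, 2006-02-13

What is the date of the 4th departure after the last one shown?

2006-06-13

Gaps: 31, 30, 31, 30, 31, 31 days — not constant. Every event is on the 13th of the month.
Pattern: the 13th of each month.
Next: March 2006 → 2006-03-13.
April 2006: 2006-04-13.
Next: May 2006 → 2006-05-13.
June 2006: 2006-06-13.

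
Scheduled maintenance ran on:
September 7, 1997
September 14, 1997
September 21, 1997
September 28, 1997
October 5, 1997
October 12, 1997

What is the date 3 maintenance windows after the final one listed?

Every event comes 7 days after the last (7, 7, 7, 7, 7).
October 12, 1997 + 7 days = October 19, 1997.
October 19, 1997 + 7 days = October 26, 1997.
October 26, 1997 + 7 days = November 2, 1997.

November 2, 1997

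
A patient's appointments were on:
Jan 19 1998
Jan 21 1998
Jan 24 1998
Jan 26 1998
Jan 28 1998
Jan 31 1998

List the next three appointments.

Every event lands on a Monday or Wednesday or Saturday (gaps cycle 2, 3, 2, 2, 3).
So the schedule is: every Monday, Wednesday and Saturday.
Next Monday: Feb 2 1998.
The following Wednesday is Feb 4 1998.
Next Saturday: Feb 7 1998.

Feb 2 1998, Feb 4 1998, Feb 7 1998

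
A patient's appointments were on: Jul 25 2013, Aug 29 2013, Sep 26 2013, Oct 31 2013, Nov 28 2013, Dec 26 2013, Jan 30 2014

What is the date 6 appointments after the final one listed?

These are Thursdays with 35, 28, 35, 28, 28, 35-day gaps.
Each is the final Thursday of its month — Aug 29 2013 is past the 28th, so '4th Thursday' doesn't fit.
Last Thursday of February 2014: Feb 27 2014.
March 2014 ends with Thursday Mar 27 2014.
Last Thursday of April 2014: Apr 24 2014.
Last Thursday of May 2014: May 29 2014.
Last Thursday of June 2014: Jun 26 2014.
July 2014 ends with Thursday Jul 31 2014.

Jul 31 2014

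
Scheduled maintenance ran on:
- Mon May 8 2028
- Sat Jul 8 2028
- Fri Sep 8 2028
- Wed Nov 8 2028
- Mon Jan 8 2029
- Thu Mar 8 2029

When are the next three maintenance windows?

Gaps: 61, 62, 61, 61, 59 days — not constant. Every event is on the 8th of the month.
Pattern: the 8th of every 2 months.
Next: May 2029 → Tue May 8 2029.
Next: July 2029 → Sun Jul 8 2029.
September 2029: Sat Sep 8 2029.

Tue May 8 2029, Sun Jul 8 2029, Sat Sep 8 2029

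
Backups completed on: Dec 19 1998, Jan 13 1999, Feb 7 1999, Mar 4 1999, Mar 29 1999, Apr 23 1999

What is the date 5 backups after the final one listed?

The spacing is 25, 25, 25, 25, 25 days — always 25 days.
Apr 23 1999 + 25 days = May 18 1999.
May 18 1999 + 25 days = Jun 12 1999.
Jun 12 1999 + 25 days = Jul 7 1999.
Jul 7 1999 + 25 days = Aug 1 1999.
Aug 1 1999 + 25 days = Aug 26 1999.

Aug 26 1999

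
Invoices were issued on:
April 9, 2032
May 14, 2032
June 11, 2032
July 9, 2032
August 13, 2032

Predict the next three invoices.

September 10, 2032; October 8, 2032; November 12, 2032

All dates are Fridays, 35, 28, 28, 35 days apart.
Specifically, the 2nd Friday of each month.
September 2032 — 2nd Friday is September 10, 2032.
October 2032 — 2nd Friday is October 8, 2032.
November 2032 — 2nd Friday is November 12, 2032.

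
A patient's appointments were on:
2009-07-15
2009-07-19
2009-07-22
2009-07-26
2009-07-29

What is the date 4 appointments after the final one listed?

2009-08-12

Every event lands on a Wednesday or Sunday (gaps cycle 4, 3, 4, 3).
So the schedule is: every Wednesday and Sunday.
Next Sunday: 2009-08-02.
Next Wednesday: 2009-08-05.
The following Sunday is 2009-08-09.
The following Wednesday is 2009-08-12.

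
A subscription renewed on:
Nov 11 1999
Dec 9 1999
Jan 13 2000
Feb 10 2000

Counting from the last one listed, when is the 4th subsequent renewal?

Gaps: 28, 35, 28 days — a mix of 28 and 35. Every date is a Thursday.
Each is the 2nd Thursday of its month.
March 2000 — 2nd Thursday is Mar 9 2000.
April 2000 — 2nd Thursday is Apr 13 2000.
May 2000 — 2nd Thursday is May 11 2000.
2nd Thursday of June 2000: Jun 8 2000.

Jun 8 2000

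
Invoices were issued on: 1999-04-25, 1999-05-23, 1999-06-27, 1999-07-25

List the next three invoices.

1999-08-22, 1999-09-26, 1999-10-24

Gaps: 28, 35, 28 days — a mix of 28 and 35. Every date is a Sunday.
Each is the 4th Sunday of its month.
4th Sunday of August 1999: 1999-08-22.
September 1999 — 4th Sunday is 1999-09-26.
October 1999 — 4th Sunday is 1999-10-24.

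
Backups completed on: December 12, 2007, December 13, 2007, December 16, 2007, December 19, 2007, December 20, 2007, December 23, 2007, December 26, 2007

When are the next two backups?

Gaps: 1, 3, 3, 1, 3, 3 days — not constant, but cyclic with period 3.
The events fall on every Wednesday, Thursday and Sunday.
The following Thursday is December 27, 2007.
The following Sunday is December 30, 2007.

December 27, 2007; December 30, 2007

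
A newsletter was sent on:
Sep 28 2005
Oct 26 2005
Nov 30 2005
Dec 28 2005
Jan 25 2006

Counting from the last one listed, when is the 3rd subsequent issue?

All Wednesdays; the gaps (28, 35, 28, 28) vary with month length.
This is the last Wednesday of each month.
February 2006 ends with Wednesday Feb 22 2006.
March 2006 ends with Wednesday Mar 29 2006.
Last Wednesday of April 2006: Apr 26 2006.

Apr 26 2006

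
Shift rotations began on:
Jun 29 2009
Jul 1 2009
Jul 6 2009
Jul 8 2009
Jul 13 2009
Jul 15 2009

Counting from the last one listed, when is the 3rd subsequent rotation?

Jul 27 2009

Every event lands on a Monday or Wednesday (gaps cycle 2, 5, 2, 5, 2).
So the schedule is: every Monday and Wednesday.
The following Monday is Jul 20 2009.
Next Wednesday: Jul 22 2009.
Next Monday: Jul 27 2009.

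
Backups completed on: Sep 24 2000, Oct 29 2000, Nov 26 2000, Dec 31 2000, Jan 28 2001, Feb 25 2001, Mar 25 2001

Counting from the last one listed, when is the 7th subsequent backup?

These are Sundays with 35, 28, 35, 28, 28, 28-day gaps.
Each is the final Sunday of its month — Oct 29 2000 is past the 28th, so '4th Sunday' doesn't fit.
April 2001 ends with Sunday Apr 29 2001.
Last Sunday of May 2001: May 27 2001.
Last Sunday of June 2001: Jun 24 2001.
July 2001 ends with Sunday Jul 29 2001.
Last Sunday of August 2001: Aug 26 2001.
September 2001 ends with Sunday Sep 30 2001.
October 2001 ends with Sunday Oct 28 2001.

Oct 28 2001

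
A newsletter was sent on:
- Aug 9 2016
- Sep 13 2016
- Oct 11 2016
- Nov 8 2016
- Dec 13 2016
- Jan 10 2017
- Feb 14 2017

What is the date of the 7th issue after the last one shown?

Gaps: 35, 28, 28, 35, 28, 35 days — a mix of 28 and 35. Every date is a Tuesday.
Each is the 2nd Tuesday of its month.
March 2017 — 2nd Tuesday is Mar 14 2017.
2nd Tuesday of April 2017: Apr 11 2017.
May 2017 — 2nd Tuesday is May 9 2017.
2nd Tuesday of June 2017: Jun 13 2017.
July 2017 — 2nd Tuesday is Jul 11 2017.
August 2017 — 2nd Tuesday is Aug 8 2017.
September 2017 — 2nd Tuesday is Sep 12 2017.

Sep 12 2017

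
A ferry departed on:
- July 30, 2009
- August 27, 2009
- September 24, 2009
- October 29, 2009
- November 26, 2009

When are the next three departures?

Every date is a Thursday; gaps 28, 28, 35, 28 days.
Each is the last Thursday of its month (at least one falls on the 29th or later, ruling out '4th Thursday').
Last Thursday of December 2009: December 31, 2009.
January 2010 ends with Thursday January 28, 2010.
Last Thursday of February 2010: February 25, 2010.

December 31, 2009; January 28, 2010; February 25, 2010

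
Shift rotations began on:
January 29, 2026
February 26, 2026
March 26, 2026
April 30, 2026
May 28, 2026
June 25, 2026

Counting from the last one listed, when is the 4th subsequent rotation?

These are Thursdays with 28, 28, 35, 28, 28-day gaps.
Each is the final Thursday of its month — January 29, 2026 is past the 28th, so '4th Thursday' doesn't fit.
Last Thursday of July 2026: July 30, 2026.
August 2026 ends with Thursday August 27, 2026.
September 2026 ends with Thursday September 24, 2026.
October 2026 ends with Thursday October 29, 2026.

October 29, 2026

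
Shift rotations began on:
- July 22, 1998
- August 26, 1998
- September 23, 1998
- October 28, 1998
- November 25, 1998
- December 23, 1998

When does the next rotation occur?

January 27, 1999

Gaps: 35, 28, 35, 28, 28 days — a mix of 28 and 35. Every date is a Wednesday.
Each is the 4th Wednesday of its month.
January 1999 — 4th Wednesday is January 27, 1999.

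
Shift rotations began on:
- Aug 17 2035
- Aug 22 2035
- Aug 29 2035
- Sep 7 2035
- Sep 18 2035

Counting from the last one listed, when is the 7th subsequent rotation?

Intervals are 5, 7, 9, 11 days — an arithmetic progression with common difference 2.
Next gap: 13 days. Sep 18 2035 + 13 days = Oct 1 2035.
Next gap: 15 days. Oct 1 2035 + 15 days = Oct 16 2035.
Next gap: 17 days. Oct 16 2035 + 17 days = Nov 2 2035.
Next gap: 19 days. Nov 2 2035 + 19 days = Nov 21 2035.
Next gap: 21 days. Nov 21 2035 + 21 days = Dec 12 2035.
Next gap: 23 days. Dec 12 2035 + 23 days = Jan 4 2036.
Next gap: 25 days. Jan 4 2036 + 25 days = Jan 29 2036.

Jan 29 2036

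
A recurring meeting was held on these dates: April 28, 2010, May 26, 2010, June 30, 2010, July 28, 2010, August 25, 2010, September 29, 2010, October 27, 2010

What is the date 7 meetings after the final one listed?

May 25, 2011

Every date is a Wednesday; gaps 28, 35, 28, 28, 35, 28 days.
Each is the last Wednesday of its month (at least one falls on the 29th or later, ruling out '4th Wednesday').
Last Wednesday of November 2010: November 24, 2010.
December 2010 ends with Wednesday December 29, 2010.
January 2011 ends with Wednesday January 26, 2011.
February 2011 ends with Wednesday February 23, 2011.
March 2011 ends with Wednesday March 30, 2011.
April 2011 ends with Wednesday April 27, 2011.
Last Wednesday of May 2011: May 25, 2011.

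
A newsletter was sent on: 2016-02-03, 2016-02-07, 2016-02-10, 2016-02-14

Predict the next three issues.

2016-02-17, 2016-02-21, 2016-02-24

Every event lands on a Wednesday or Sunday (gaps cycle 4, 3, 4).
So the schedule is: every Wednesday and Sunday.
The following Wednesday is 2016-02-17.
The following Sunday is 2016-02-21.
The following Wednesday is 2016-02-24.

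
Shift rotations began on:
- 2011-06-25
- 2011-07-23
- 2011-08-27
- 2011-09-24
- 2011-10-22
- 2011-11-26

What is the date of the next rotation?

2011-12-24

Gaps: 28, 35, 28, 28, 35 days — a mix of 28 and 35. Every date is a Saturday.
Each is the 4th Saturday of its month.
December 2011 — 4th Saturday is 2011-12-24.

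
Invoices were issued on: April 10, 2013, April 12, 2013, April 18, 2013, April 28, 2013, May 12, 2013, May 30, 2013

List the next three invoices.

June 21, 2013; July 17, 2013; August 16, 2013

Intervals are 2, 6, 10, 14, 18 days — an arithmetic progression with common difference 4.
Next gap: 22 days. May 30, 2013 + 22 days = June 21, 2013.
Next gap: 26 days. June 21, 2013 + 26 days = July 17, 2013.
Next gap: 30 days. July 17, 2013 + 30 days = August 16, 2013.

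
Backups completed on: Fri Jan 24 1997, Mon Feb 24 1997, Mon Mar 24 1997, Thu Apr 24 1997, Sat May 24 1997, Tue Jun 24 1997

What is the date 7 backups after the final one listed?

Sat Jan 24 1998

The day-of-month is always 24 (31, 28, 31, 30, 31 days between events).
So this recurs on the 24th of each month.
July 1997: Thu Jul 24 1997.
August 1997: Sun Aug 24 1997.
September 1997: Wed Sep 24 1997.
October 1997: Fri Oct 24 1997.
Next: November 1997 → Mon Nov 24 1997.
Next: December 1997 → Wed Dec 24 1997.
Next: January 1998 → Sat Jan 24 1998.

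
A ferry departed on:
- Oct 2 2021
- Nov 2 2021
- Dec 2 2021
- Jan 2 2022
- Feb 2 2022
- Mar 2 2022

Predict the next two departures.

Apr 2 2022, May 2 2022

The day-of-month is always 2 (31, 30, 31, 31, 28 days between events).
So this recurs on the 2nd of each month.
Next: April 2022 → Apr 2 2022.
May 2022: May 2 2022.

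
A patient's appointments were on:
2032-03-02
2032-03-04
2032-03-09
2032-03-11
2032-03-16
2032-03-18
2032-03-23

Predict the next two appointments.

Every event lands on a Tuesday or Thursday (gaps cycle 2, 5, 2, 5, 2, 5).
So the schedule is: every Tuesday and Thursday.
Next Thursday: 2032-03-25.
The following Tuesday is 2032-03-30.

2032-03-25, 2032-03-30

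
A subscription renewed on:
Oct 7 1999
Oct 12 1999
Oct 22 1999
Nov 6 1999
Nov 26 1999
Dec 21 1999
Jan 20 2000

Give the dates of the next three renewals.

Intervals are 5, 10, 15, 20, 25, 30 days — an arithmetic progression with common difference 5.
Next gap: 35 days. Jan 20 2000 + 35 days = Feb 24 2000.
Next gap: 40 days. Feb 24 2000 + 40 days = Apr 4 2000.
Next gap: 45 days. Apr 4 2000 + 45 days = May 19 2000.

Feb 24 2000, Apr 4 2000, May 19 2000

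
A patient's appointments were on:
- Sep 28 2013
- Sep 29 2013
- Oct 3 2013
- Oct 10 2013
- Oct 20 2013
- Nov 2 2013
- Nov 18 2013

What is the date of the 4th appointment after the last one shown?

Feb 20 2014

Intervals are 1, 4, 7, 10, 13, 16 days — an arithmetic progression with common difference 3.
Next gap: 19 days. Nov 18 2013 + 19 days = Dec 7 2013.
Next gap: 22 days. Dec 7 2013 + 22 days = Dec 29 2013.
Next gap: 25 days. Dec 29 2013 + 25 days = Jan 23 2014.
Next gap: 28 days. Jan 23 2014 + 28 days = Feb 20 2014.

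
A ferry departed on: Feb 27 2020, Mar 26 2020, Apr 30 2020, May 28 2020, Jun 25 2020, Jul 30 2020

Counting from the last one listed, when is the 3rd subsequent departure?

Oct 29 2020

Every date is a Thursday; gaps 28, 35, 28, 28, 35 days.
Each is the last Thursday of its month (at least one falls on the 29th or later, ruling out '4th Thursday').
Last Thursday of August 2020: Aug 27 2020.
September 2020 ends with Thursday Sep 24 2020.
Last Thursday of October 2020: Oct 29 2020.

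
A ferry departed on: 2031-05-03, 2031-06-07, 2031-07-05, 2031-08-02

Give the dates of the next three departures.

Gaps: 35, 28, 28 days — a mix of 28 and 35. Every date is a Saturday.
Each is the 1st Saturday of its month.
1st Saturday of September 2031: 2031-09-06.
1st Saturday of October 2031: 2031-10-04.
1st Saturday of November 2031: 2031-11-01.

2031-09-06, 2031-10-04, 2031-11-01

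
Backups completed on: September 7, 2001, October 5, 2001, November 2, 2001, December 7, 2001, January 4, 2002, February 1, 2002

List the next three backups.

All dates are Fridays, 28, 28, 35, 28, 28 days apart.
Specifically, the 1st Friday of each month.
1st Friday of March 2002: March 1, 2002.
April 2002 — 1st Friday is April 5, 2002.
1st Friday of May 2002: May 3, 2002.

March 1, 2002; April 5, 2002; May 3, 2002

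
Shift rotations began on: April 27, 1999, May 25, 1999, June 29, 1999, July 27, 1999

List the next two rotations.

These are Tuesdays with 28, 35, 28-day gaps.
Each is the final Tuesday of its month — June 29, 1999 is past the 28th, so '4th Tuesday' doesn't fit.
Last Tuesday of August 1999: August 31, 1999.
September 1999 ends with Tuesday September 28, 1999.

August 31, 1999; September 28, 1999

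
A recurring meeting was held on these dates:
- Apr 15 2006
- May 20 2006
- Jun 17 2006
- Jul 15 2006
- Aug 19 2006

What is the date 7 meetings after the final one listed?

Mar 17 2007

These are Saturdays at 28- or 35-day spacing (35, 28, 28, 35).
The pattern: 3rd Saturday of the month.
3rd Saturday of September 2006: Sep 16 2006.
3rd Saturday of October 2006: Oct 21 2006.
3rd Saturday of November 2006: Nov 18 2006.
December 2006 — 3rd Saturday is Dec 16 2006.
January 2007 — 3rd Saturday is Jan 20 2007.
3rd Saturday of February 2007: Feb 17 2007.
March 2007 — 3rd Saturday is Mar 17 2007.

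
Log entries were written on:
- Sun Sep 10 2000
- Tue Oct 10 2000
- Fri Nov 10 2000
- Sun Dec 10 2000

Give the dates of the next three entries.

The day-of-month is always 10 (30, 31, 30 days between events).
So this recurs on the 10th of each month.
Next: January 2001 → Wed Jan 10 2001.
Next: February 2001 → Sat Feb 10 2001.
March 2001: Sat Mar 10 2001.

Wed Jan 10 2001, Sat Feb 10 2001, Sat Mar 10 2001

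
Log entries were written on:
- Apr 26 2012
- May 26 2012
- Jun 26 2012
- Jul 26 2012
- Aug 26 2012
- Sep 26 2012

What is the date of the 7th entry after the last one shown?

Each date is the 26th; the gaps (30, 31, 30, 31, 31) track the month lengths.
The rule is the 26th of each month.
October 2012: Oct 26 2012.
Next: November 2012 → Nov 26 2012.
Next: December 2012 → Dec 26 2012.
Next: January 2013 → Jan 26 2013.
Next: February 2013 → Feb 26 2013.
Next: March 2013 → Mar 26 2013.
Next: April 2013 → Apr 26 2013.

Apr 26 2013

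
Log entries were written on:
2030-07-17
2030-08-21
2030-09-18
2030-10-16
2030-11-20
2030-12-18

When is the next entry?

2031-01-15

Gaps: 35, 28, 28, 35, 28 days — a mix of 28 and 35. Every date is a Wednesday.
Each is the 3rd Wednesday of its month.
3rd Wednesday of January 2031: 2031-01-15.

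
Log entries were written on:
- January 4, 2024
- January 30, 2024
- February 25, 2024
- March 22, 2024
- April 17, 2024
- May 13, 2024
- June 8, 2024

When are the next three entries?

Every event comes 26 days after the last (26, 26, 26, 26, 26, 26).
June 8, 2024 + 26 days = July 4, 2024.
July 4, 2024 + 26 days = July 30, 2024.
July 30, 2024 + 26 days = August 25, 2024.

July 4, 2024; July 30, 2024; August 25, 2024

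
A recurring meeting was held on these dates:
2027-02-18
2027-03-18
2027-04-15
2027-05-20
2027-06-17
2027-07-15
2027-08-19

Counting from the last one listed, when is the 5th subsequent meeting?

2028-01-20

These are Thursdays at 28- or 35-day spacing (28, 28, 35, 28, 28, 35).
The pattern: 3rd Thursday of the month.
3rd Thursday of September 2027: 2027-09-16.
3rd Thursday of October 2027: 2027-10-21.
November 2027 — 3rd Thursday is 2027-11-18.
December 2027 — 3rd Thursday is 2027-12-16.
January 2028 — 3rd Thursday is 2028-01-20.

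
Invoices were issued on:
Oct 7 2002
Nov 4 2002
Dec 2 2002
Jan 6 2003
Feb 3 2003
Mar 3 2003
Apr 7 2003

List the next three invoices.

Gaps: 28, 28, 35, 28, 28, 35 days — a mix of 28 and 35. Every date is a Monday.
Each is the 1st Monday of its month.
May 2003 — 1st Monday is May 5 2003.
June 2003 — 1st Monday is Jun 2 2003.
1st Monday of July 2003: Jul 7 2003.

May 5 2003, Jun 2 2003, Jul 7 2003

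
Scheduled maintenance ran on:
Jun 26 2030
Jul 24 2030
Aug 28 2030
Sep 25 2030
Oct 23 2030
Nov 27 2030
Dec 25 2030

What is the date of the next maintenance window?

Jan 22 2031

All dates are Wednesdays, 28, 35, 28, 28, 35, 28 days apart.
Specifically, the 4th Wednesday of each month.
4th Wednesday of January 2031: Jan 22 2031.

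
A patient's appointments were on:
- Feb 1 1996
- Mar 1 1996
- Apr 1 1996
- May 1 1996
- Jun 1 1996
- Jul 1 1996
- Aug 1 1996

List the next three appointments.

Gaps: 29, 31, 30, 31, 30, 31 days — not constant. Every event is on the 1st of the month.
Pattern: the 1st of each month.
Next: September 1996 → Sep 1 1996.
Next: October 1996 → Oct 1 1996.
Next: November 1996 → Nov 1 1996.

Sep 1 1996, Oct 1 1996, Nov 1 1996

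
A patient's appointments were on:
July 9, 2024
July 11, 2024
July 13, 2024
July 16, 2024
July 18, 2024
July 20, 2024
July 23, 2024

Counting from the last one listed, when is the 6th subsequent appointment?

Every event lands on a Tuesday or Thursday or Saturday (gaps cycle 2, 2, 3, 2, 2, 3).
So the schedule is: every Tuesday, Thursday and Saturday.
Next Thursday: July 25, 2024.
The following Saturday is July 27, 2024.
The following Tuesday is July 30, 2024.
The following Thursday is August 1, 2024.
The following Saturday is August 3, 2024.
Next Tuesday: August 6, 2024.

August 6, 2024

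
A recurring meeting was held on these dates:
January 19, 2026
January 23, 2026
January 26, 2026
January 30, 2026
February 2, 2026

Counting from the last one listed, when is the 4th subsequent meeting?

The gap pattern 4, 3, 4, 3 repeats every 2 events.
These are the Mondays and Fridays of each week.
The following Friday is February 6, 2026.
Next Monday: February 9, 2026.
The following Friday is February 13, 2026.
The following Monday is February 16, 2026.

February 16, 2026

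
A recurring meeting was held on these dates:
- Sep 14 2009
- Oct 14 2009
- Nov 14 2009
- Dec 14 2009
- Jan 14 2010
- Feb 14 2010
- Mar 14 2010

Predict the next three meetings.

Apr 14 2010, May 14 2010, Jun 14 2010

Gaps: 30, 31, 30, 31, 31, 28 days — not constant. Every event is on the 14th of the month.
Pattern: the 14th of each month.
Next: April 2010 → Apr 14 2010.
May 2010: May 14 2010.
June 2010: Jun 14 2010.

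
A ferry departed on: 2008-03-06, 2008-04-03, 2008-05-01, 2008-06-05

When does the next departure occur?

2008-07-03

Gaps: 28, 28, 35 days — a mix of 28 and 35. Every date is a Thursday.
Each is the 1st Thursday of its month.
July 2008 — 1st Thursday is 2008-07-03.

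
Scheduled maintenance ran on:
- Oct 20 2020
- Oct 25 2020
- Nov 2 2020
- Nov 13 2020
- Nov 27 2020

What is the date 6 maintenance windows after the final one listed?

Apr 23 2021

Intervals are 5, 8, 11, 14 days — an arithmetic progression with common difference 3.
Next gap: 17 days. Nov 27 2020 + 17 days = Dec 14 2020.
Next gap: 20 days. Dec 14 2020 + 20 days = Jan 3 2021.
Next gap: 23 days. Jan 3 2021 + 23 days = Jan 26 2021.
Next gap: 26 days. Jan 26 2021 + 26 days = Feb 21 2021.
Next gap: 29 days. Feb 21 2021 + 29 days = Mar 22 2021.
Next gap: 32 days. Mar 22 2021 + 32 days = Apr 23 2021.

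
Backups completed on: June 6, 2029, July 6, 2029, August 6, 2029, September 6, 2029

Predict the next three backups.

October 6, 2029; November 6, 2029; December 6, 2029

Gaps: 30, 31, 31 days — not constant. Every event is on the 6th of the month.
Pattern: the 6th of each month.
October 2029: October 6, 2029.
Next: November 2029 → November 6, 2029.
December 2029: December 6, 2029.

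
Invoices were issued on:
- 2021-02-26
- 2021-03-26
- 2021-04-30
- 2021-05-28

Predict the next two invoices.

All Fridays; the gaps (28, 35, 28) vary with month length.
This is the last Friday of each month.
Last Friday of June 2021: 2021-06-25.
Last Friday of July 2021: 2021-07-30.

2021-06-25, 2021-07-30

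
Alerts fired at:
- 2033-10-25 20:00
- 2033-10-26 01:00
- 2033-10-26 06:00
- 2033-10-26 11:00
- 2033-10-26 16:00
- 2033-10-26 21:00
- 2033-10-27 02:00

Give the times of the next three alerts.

2033-10-27 07:00, 2033-10-27 12:00, 2033-10-27 17:00

The interval is a steady 5 hours (5, 5, 5, 5, 5, 5).
2033-10-27 02:00 + 5 h = 2033-10-27 07:00.
2033-10-27 07:00 + 5 h = 2033-10-27 12:00.
2033-10-27 12:00 + 5 h = 2033-10-27 17:00.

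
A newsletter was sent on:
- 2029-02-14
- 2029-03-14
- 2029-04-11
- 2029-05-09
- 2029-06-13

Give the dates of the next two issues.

2029-07-11, 2029-08-08

Gaps: 28, 28, 28, 35 days — a mix of 28 and 35. Every date is a Wednesday.
Each is the 2nd Wednesday of its month.
July 2029 — 2nd Wednesday is 2029-07-11.
2nd Wednesday of August 2029: 2029-08-08.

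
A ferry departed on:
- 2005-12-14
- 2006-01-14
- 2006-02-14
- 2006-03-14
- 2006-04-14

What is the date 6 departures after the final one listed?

2006-10-14

The day-of-month is always 14 (31, 31, 28, 31 days between events).
So this recurs on the 14th of each month.
May 2006: 2006-05-14.
June 2006: 2006-06-14.
July 2006: 2006-07-14.
August 2006: 2006-08-14.
Next: September 2006 → 2006-09-14.
October 2006: 2006-10-14.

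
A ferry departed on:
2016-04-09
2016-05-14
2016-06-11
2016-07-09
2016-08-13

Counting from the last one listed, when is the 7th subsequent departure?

2017-03-11

All dates are Saturdays, 35, 28, 28, 35 days apart.
Specifically, the 2nd Saturday of each month.
September 2016 — 2nd Saturday is 2016-09-10.
October 2016 — 2nd Saturday is 2016-10-08.
November 2016 — 2nd Saturday is 2016-11-12.
2nd Saturday of December 2016: 2016-12-10.
2nd Saturday of January 2017: 2017-01-14.
February 2017 — 2nd Saturday is 2017-02-11.
March 2017 — 2nd Saturday is 2017-03-11.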